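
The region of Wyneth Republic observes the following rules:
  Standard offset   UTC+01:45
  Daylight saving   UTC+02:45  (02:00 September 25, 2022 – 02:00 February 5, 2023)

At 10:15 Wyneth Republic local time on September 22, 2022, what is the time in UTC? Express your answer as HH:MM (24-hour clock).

September 22, 2022 is outside the daylight-saving period (25 September 2022 – 5 February 2023), so Wyneth Republic is on standard time, UTC+01:45.
10:15 local − 1h45m = 08:30 UTC.

08:30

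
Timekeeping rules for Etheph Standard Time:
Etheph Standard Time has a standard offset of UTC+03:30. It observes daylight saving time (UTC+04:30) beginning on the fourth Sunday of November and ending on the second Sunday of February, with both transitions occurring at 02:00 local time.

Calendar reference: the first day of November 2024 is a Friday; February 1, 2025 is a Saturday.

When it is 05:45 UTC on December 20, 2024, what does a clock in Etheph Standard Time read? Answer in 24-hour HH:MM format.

1 November 2024 is a Friday, so the first Sunday is November 3 and the fourth is November 24.
1 February 2025 is a Saturday, so the first Sunday is February 2 and the second is February 9.
At the standard offset (UTC+03:30), 05:45 UTC + 3h30m = 09:15 Etheph Standard Time standard time.
The standard-time date in Etheph Standard Time, December 20, 2024, lies within the daylight-saving period (24 November 2024 – 9 February 2025), so Etheph Standard Time is on daylight time, UTC+04:30.
05:45 UTC + 4h30m = 10:15 local.

10:15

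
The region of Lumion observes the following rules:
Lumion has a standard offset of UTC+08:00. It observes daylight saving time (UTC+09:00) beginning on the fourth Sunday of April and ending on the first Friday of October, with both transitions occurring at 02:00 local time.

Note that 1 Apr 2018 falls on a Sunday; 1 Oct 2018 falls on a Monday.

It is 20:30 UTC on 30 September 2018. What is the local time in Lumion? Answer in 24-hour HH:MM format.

1 April 2018 is a Sunday, so the first Sunday is April 1 and the fourth is April 22.
1 October 2018 is a Monday, so the first Friday is October 5.
At the standard offset (UTC+08:00), 20:30 UTC + 8h = 04:30 Lumion standard time (rolling into the next day, 1 October 2018).
Daylight saving runs 22 April – 5 October; the standard-time date in Lumion, 1 October 2018, is inside that window, so Lumion is at UTC+09:00.
20:30 UTC + 9h = 05:30 local (rolling into the next day, 1 October 2018).

05:30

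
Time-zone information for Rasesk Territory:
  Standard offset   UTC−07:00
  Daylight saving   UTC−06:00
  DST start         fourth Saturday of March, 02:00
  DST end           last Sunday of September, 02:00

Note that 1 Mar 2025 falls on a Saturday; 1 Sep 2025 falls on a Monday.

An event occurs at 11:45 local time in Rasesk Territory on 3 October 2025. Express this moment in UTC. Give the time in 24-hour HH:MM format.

18:45

1 March 2025 is a Saturday, so the first Saturday is March 1 and the fourth is March 22.
1 September 2025 is a Monday, so Sundays fall on 7, 14, 21, 28; the last is September 28.
3 October 2025 does not fall between 22 March and 28 September, so daylight saving is not in effect and Rasesk Territory is at UTC−07:00.
11:45 local + 7h = 18:45 UTC.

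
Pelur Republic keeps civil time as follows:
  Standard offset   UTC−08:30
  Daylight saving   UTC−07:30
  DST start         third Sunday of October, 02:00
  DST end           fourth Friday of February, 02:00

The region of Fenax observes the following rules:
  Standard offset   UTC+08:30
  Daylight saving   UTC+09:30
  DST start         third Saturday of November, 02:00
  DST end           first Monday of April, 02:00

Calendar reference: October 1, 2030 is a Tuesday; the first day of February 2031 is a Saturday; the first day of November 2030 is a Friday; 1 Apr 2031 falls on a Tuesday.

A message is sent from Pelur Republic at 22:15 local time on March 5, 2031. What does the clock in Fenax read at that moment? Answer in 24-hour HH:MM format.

16:15

1 October 2030 is a Tuesday, so the first Sunday is October 6 and the third is October 20.
1 February 2031 is a Saturday, so the first Friday is February 7 and the fourth is February 28.
March 5, 2031 does not fall between 20 October 2030 and 28 February 2031, so daylight saving is not in effect and Pelur Republic is at UTC−08:30.
22:15 Pelur Republic + 8h30m = 06:45 UTC (rolling into the next day, 6 March 2031).
1 November 2030 is a Friday, so the first Saturday is November 2 and the third is November 16.
1 April 2031 is a Tuesday, so the first Monday is April 7.
At the standard offset (UTC+08:30), 06:45 UTC + 8h30m = 15:15 Fenax standard time.
The standard-time date in Fenax, March 6, 2031, falls between 16 November 2030 and 7 April 2031, so daylight saving is in effect and Fenax is at UTC+09:30.
06:45 UTC + 9h30m = 16:15 Fenax.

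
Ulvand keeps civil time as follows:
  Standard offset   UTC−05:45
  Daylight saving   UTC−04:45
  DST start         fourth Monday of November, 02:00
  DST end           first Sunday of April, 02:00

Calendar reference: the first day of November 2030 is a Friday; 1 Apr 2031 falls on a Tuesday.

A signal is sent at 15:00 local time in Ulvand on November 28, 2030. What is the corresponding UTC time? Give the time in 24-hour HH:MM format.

19:45

1 November 2030 is a Friday, so the first Monday is November 4 and the fourth is November 25.
1 April 2031 is a Tuesday, so the first Sunday is April 6.
Daylight saving runs 25 November 2030 – 6 April 2031; November 28, 2030 is inside that window, so Ulvand is at UTC−04:45.
15:00 local + 4h45m = 19:45 UTC.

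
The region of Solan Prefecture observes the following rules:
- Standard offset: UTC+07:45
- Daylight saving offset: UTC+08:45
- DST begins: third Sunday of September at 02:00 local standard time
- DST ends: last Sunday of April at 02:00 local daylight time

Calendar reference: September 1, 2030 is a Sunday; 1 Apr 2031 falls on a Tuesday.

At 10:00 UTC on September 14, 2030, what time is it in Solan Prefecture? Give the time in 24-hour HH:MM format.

1 September 2030 is a Sunday, so the first Sunday is September 1 and the third is September 15.
1 April 2031 is a Tuesday, so Sundays fall on 6, 13, 20, 27; the last is April 27.
At the standard offset (UTC+07:45), 10:00 UTC + 7h45m = 17:45 Solan Prefecture standard time.
The standard-time date in Solan Prefecture, September 14, 2030, is outside the daylight-saving period (15 September 2030 – 27 April 2031), so Solan Prefecture is on standard time, UTC+07:45.
10:00 UTC + 7h45m = 17:45 local.

17:45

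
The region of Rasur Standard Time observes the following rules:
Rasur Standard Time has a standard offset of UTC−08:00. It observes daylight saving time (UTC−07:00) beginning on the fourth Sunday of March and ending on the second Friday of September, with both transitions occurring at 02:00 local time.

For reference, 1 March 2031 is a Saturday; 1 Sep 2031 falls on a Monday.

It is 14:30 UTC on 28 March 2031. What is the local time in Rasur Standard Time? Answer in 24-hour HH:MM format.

1 March 2031 is a Saturday, so the first Sunday is March 2 and the fourth is March 23.
1 September 2031 is a Monday, so the first Friday is September 5 and the second is September 12.
At the standard offset (UTC−08:00), 14:30 UTC − 8h = 06:30 Rasur Standard Time standard time.
Daylight saving runs 23 March – 12 September; the standard-time date in Rasur Standard Time, 28 March 2031, is inside that window, so Rasur Standard Time is at UTC−07:00.
14:30 UTC − 7h = 07:30 local.

07:30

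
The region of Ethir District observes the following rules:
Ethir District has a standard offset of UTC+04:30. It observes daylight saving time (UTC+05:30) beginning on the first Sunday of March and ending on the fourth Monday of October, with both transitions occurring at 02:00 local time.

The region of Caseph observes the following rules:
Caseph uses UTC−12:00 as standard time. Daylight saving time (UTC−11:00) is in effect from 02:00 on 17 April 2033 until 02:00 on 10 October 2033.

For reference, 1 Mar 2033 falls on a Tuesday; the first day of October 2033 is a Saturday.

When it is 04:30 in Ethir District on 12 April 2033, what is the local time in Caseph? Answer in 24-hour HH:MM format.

1 March 2033 is a Tuesday, so the first Sunday is March 6.
1 October 2033 is a Saturday, so the first Monday is October 3 and the fourth is October 24.
12 April 2033 falls between 6 March and 24 October, so daylight saving is in effect and Ethir District is at UTC+05:30.
04:30 Ethir District − 5h30m = 23:00 UTC (rolling into the previous day, 11 April 2033).
At the standard offset (UTC−12:00), 23:00 UTC − 12h = 11:00 Caseph standard time.
The standard-time date in Caseph, 11 April 2033, does not fall between 17 April and 10 October, so daylight saving is not in effect and Caseph is at UTC−12:00.
23:00 UTC − 12h = 11:00 Caseph.

11:00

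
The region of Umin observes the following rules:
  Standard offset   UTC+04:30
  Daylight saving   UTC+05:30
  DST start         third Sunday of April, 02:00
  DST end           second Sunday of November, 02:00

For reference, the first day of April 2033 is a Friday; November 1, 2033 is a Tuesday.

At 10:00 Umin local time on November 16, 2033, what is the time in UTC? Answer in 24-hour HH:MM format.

05:30

1 April 2033 is a Friday, so the first Sunday is April 3 and the third is April 17.
1 November 2033 is a Tuesday, so the first Sunday is November 6 and the second is November 13.
Daylight saving runs 17 April – 13 November; November 16, 2033 is outside that window, so Umin is on standard time at UTC+04:30.
10:00 local − 4h30m = 05:30 UTC.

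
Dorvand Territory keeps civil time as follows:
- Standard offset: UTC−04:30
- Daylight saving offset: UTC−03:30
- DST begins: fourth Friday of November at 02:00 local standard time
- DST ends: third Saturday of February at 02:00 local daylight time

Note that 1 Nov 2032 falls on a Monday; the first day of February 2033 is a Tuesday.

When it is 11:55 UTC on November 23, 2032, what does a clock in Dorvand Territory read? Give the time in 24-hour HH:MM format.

07:25

1 November 2032 is a Monday, so the first Friday is November 5 and the fourth is November 26.
1 February 2033 is a Tuesday, so the first Saturday is February 5 and the third is February 19.
At the standard offset (UTC−04:30), 11:55 UTC − 4h30m = 07:25 Dorvand Territory standard time.
The standard-time date in Dorvand Territory, November 23, 2032, is outside the daylight-saving period (26 November 2032 – 19 February 2033), so Dorvand Territory is on standard time, UTC−04:30.
11:55 UTC − 4h30m = 07:25 local.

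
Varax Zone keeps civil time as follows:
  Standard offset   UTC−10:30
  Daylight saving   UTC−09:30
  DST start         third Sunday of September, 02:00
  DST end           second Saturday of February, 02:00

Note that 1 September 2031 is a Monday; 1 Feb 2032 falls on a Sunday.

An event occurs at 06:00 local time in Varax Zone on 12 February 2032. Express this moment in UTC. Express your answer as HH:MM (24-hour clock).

15:30

1 September 2031 is a Monday, so the first Sunday is September 7 and the third is September 21.
1 February 2032 is a Sunday, so the first Saturday is February 7 and the second is February 14.
12 February 2032 falls between 21 September 2031 and 14 February 2032, so daylight saving is in effect and Varax Zone is at UTC−09:30.
06:00 local + 9h30m = 15:30 UTC.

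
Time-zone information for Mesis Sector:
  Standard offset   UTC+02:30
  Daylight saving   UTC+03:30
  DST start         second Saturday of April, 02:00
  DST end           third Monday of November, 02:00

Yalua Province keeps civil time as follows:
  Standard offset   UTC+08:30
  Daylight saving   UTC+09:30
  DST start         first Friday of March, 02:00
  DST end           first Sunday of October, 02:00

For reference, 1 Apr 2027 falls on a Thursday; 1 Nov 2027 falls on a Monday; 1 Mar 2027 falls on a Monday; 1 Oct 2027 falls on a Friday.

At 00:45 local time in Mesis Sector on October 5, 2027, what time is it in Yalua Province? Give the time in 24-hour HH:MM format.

05:45

1 April 2027 is a Thursday, so the first Saturday is April 3 and the second is April 10.
1 November 2027 is a Monday, so the first Monday is November 1 and the third is November 15.
October 5, 2027 falls between 10 April and 15 November, so daylight saving is in effect and Mesis Sector is at UTC+03:30.
00:45 Mesis Sector − 3h30m = 21:15 UTC (rolling into the previous day, 4 October 2027).
1 March 2027 is a Monday, so the first Friday is March 5.
1 October 2027 is a Friday, so the first Sunday is October 3.
At the standard offset (UTC+08:30), 21:15 UTC + 8h30m = 05:45 Yalua Province standard time (rolling into the next day, 5 October 2027).
The standard-time date in Yalua Province, October 5, 2027, does not fall between 5 March and 3 October, so daylight saving is not in effect and Yalua Province is at UTC+08:30.
21:15 UTC + 8h30m = 05:45 Yalua Province (rolling into the next day, 5 October 2027).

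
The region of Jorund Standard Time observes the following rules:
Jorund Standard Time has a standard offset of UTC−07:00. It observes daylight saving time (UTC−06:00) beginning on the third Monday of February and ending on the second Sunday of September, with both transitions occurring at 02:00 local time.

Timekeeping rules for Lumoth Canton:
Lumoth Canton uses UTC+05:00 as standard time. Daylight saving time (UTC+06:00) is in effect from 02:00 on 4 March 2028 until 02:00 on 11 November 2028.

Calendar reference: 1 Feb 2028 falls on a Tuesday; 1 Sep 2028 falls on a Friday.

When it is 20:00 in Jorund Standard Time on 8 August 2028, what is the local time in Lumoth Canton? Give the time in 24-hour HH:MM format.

1 February 2028 is a Tuesday, so the first Monday is February 7 and the third is February 21.
1 September 2028 is a Friday, so the first Sunday is September 3 and the second is September 10.
Daylight saving runs 21 February – 10 September; 8 August 2028 is inside that window, so Jorund Standard Time is at UTC−06:00.
20:00 Jorund Standard Time + 6h = 02:00 UTC (rolling into the next day, 9 August 2028).
At the standard offset (UTC+05:00), 02:00 UTC + 5h = 07:00 Lumoth Canton standard time.
Daylight saving runs 4 March – 11 November; the standard-time date in Lumoth Canton, 9 August 2028, is inside that window, so Lumoth Canton is at UTC+06:00.
02:00 UTC + 6h = 08:00 Lumoth Canton.

08:00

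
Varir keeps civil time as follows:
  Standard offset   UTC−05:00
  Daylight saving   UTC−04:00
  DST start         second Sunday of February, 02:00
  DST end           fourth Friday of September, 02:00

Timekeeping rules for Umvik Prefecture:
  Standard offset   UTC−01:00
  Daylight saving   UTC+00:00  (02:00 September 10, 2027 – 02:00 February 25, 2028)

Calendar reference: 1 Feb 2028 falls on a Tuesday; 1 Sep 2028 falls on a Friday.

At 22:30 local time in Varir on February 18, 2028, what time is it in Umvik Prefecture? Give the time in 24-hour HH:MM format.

02:30

1 February 2028 is a Tuesday, so the first Sunday is February 6 and the second is February 13.
1 September 2028 is a Friday, so the first Friday is September 1 and the fourth is September 22.
February 18, 2028 lies within the daylight-saving period (13 February – 22 September), so Varir is on daylight time, UTC−04:00.
22:30 Varir + 4h = 02:30 UTC (rolling into the next day, 19 February 2028).
At the standard offset (UTC−01:00), 02:30 UTC − 1h = 01:30 Umvik Prefecture standard time.
The standard-time date in Umvik Prefecture, February 19, 2028, lies within the daylight-saving period (10 September 2027 – 25 February 2028), so Umvik Prefecture is on daylight time, UTC+00:00.
02:30 UTC + 0h = 02:30 Umvik Prefecture.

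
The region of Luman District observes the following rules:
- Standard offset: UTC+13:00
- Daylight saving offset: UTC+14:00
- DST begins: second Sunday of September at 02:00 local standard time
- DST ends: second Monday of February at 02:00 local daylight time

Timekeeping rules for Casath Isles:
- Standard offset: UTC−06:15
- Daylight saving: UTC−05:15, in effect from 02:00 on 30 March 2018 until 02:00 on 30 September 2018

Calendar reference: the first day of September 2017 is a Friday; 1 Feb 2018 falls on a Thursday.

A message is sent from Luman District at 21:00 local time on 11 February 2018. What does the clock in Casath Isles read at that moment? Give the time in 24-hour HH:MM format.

00:45

1 September 2017 is a Friday, so the first Sunday is September 3 and the second is September 10.
1 February 2018 is a Thursday, so the first Monday is February 5 and the second is February 12.
11 February 2018 falls between 10 September 2017 and 12 February 2018, so daylight saving is in effect and Luman District is at UTC+14:00.
21:00 Luman District − 14h = 07:00 UTC.
At the standard offset (UTC−06:15), 07:00 UTC − 6h15m = 00:45 Casath Isles standard time.
Daylight saving runs 30 March – 30 September; the standard-time date in Casath Isles, 11 February 2018, is outside that window, so Casath Isles is on standard time at UTC−06:15.
07:00 UTC − 6h15m = 00:45 Casath Isles.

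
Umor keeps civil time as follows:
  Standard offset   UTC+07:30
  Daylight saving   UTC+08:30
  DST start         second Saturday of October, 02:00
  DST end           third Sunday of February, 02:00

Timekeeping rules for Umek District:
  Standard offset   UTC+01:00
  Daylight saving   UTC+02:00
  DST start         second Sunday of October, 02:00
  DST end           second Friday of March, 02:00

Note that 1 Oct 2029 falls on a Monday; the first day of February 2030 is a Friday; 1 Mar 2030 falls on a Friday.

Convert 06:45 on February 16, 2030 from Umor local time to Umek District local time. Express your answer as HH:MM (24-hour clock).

00:15

1 October 2029 is a Monday, so the first Saturday is October 6 and the second is October 13.
1 February 2030 is a Friday, so the first Sunday is February 3 and the third is February 17.
February 16, 2030 falls between 13 October 2029 and 17 February 2030, so daylight saving is in effect and Umor is at UTC+08:30.
06:45 Umor − 8h30m = 22:15 UTC (rolling into the previous day, 15 February 2030).
1 October 2029 is a Monday, so the first Sunday is October 7 and the second is October 14.
1 March 2030 is a Friday, so the first Friday is March 1 and the second is March 8.
At the standard offset (UTC+01:00), 22:15 UTC + 1h = 23:15 Umek District standard time.
Daylight saving runs 14 October 2029 – 8 March 2030; the standard-time date in Umek District, February 15, 2030, is inside that window, so Umek District is at UTC+02:00.
22:15 UTC + 2h = 00:15 Umek District (rolling into the next day, 16 February 2030).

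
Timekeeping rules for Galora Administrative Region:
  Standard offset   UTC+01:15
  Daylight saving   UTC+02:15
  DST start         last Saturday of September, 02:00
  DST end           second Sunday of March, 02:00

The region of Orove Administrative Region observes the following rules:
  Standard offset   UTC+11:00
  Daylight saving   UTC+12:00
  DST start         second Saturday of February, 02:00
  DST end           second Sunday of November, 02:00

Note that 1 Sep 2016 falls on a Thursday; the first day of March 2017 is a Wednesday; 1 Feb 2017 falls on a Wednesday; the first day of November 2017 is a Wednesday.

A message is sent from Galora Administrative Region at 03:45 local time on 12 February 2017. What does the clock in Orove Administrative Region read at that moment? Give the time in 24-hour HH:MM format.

1 September 2016 is a Thursday, so Saturdays fall on 3, 10, 17, 24; the last is September 24.
1 March 2017 is a Wednesday, so the first Sunday is March 5 and the second is March 12.
Daylight saving runs 24 September 2016 – 12 March 2017; 12 February 2017 is inside that window, so Galora Administrative Region is at UTC+02:15.
03:45 Galora Administrative Region − 2h15m = 01:30 UTC.
1 February 2017 is a Wednesday, so the first Saturday is February 4 and the second is February 11.
1 November 2017 is a Wednesday, so the first Sunday is November 5 and the second is November 12.
At the standard offset (UTC+11:00), 01:30 UTC + 11h = 12:30 Orove Administrative Region standard time.
Daylight saving runs 11 February – 12 November; the standard-time date in Orove Administrative Region, 12 February 2017, is inside that window, so Orove Administrative Region is at UTC+12:00.
01:30 UTC + 12h = 13:30 Orove Administrative Region.

13:30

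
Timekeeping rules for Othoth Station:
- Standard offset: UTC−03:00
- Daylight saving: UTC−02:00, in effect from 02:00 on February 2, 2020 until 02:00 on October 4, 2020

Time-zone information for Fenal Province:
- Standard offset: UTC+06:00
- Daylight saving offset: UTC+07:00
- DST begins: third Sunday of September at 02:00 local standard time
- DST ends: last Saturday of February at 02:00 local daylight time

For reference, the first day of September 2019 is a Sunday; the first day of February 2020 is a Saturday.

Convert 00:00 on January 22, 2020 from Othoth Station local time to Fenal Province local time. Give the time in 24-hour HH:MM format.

10:00

January 22, 2020 does not fall between 2 February and 4 October, so daylight saving is not in effect and Othoth Station is at UTC−03:00.
00:00 Othoth Station + 3h = 03:00 UTC.
1 September 2019 is a Sunday, so the first Sunday is September 1 and the third is September 15.
1 February 2020 is a Saturday, so Saturdays fall on 1, 8, 15, 22, 29; the last is February 29.
At the standard offset (UTC+06:00), 03:00 UTC + 6h = 09:00 Fenal Province standard time.
The standard-time date in Fenal Province, January 22, 2020, lies within the daylight-saving period (15 September 2019 – 29 February 2020), so Fenal Province is on daylight time, UTC+07:00.
03:00 UTC + 7h = 10:00 Fenal Province.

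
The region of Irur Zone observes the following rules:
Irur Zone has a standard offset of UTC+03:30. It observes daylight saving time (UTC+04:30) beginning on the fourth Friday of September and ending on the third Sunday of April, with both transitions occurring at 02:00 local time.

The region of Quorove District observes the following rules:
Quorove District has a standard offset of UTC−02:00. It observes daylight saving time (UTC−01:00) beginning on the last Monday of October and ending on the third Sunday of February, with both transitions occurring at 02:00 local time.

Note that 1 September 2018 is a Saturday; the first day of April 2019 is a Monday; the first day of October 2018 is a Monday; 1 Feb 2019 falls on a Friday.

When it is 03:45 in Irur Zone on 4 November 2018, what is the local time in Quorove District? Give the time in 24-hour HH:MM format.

1 September 2018 is a Saturday, so the first Friday is September 7 and the fourth is September 28.
1 April 2019 is a Monday, so the first Sunday is April 7 and the third is April 21.
Daylight saving runs 28 September 2018 – 21 April 2019; 4 November 2018 is inside that window, so Irur Zone is at UTC+04:30.
03:45 Irur Zone − 4h30m = 23:15 UTC (rolling into the previous day, 3 November 2018).
1 October 2018 is a Monday, so Mondays fall on 1, 8, 15, 22, 29; the last is October 29.
1 February 2019 is a Friday, so the first Sunday is February 3 and the third is February 17.
At the standard offset (UTC−02:00), 23:15 UTC − 2h = 21:15 Quorove District standard time.
The standard-time date in Quorove District, 3 November 2018, falls between 29 October 2018 and 17 February 2019, so daylight saving is in effect and Quorove District is at UTC−01:00.
23:15 UTC − 1h = 22:15 Quorove District.

22:15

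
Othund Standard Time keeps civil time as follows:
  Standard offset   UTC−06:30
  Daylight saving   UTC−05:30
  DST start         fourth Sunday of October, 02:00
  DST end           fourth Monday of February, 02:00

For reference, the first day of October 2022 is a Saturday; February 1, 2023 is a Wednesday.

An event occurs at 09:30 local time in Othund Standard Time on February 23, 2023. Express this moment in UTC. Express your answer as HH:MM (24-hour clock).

1 October 2022 is a Saturday, so the first Sunday is October 2 and the fourth is October 23.
1 February 2023 is a Wednesday, so the first Monday is February 6 and the fourth is February 27.
February 23, 2023 falls between 23 October 2022 and 27 February 2023, so daylight saving is in effect and Othund Standard Time is at UTC−05:30.
09:30 local + 5h30m = 15:00 UTC.

15:00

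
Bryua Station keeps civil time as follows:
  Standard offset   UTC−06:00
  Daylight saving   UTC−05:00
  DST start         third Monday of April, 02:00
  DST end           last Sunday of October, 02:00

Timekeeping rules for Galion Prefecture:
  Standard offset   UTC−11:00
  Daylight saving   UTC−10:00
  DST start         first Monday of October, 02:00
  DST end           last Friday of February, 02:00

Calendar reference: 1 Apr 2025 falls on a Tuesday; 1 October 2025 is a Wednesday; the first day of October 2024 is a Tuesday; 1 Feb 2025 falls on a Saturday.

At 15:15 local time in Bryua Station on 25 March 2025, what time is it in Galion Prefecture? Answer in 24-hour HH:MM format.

1 April 2025 is a Tuesday, so the first Monday is April 7 and the third is April 21.
1 October 2025 is a Wednesday, so Sundays fall on 5, 12, 19, 26; the last is October 26.
Daylight saving runs 21 April – 26 October; 25 March 2025 is outside that window, so Bryua Station is on standard time at UTC−06:00.
15:15 Bryua Station + 6h = 21:15 UTC.
1 October 2024 is a Tuesday, so the first Monday is October 7.
1 February 2025 is a Saturday, so Fridays fall on 7, 14, 21, 28; the last is February 28.
At the standard offset (UTC−11:00), 21:15 UTC − 11h = 10:15 Galion Prefecture standard time.
The standard-time date in Galion Prefecture, 25 March 2025, is outside the daylight-saving period (7 October 2024 – 28 February 2025), so Galion Prefecture is on standard time, UTC−11:00.
21:15 UTC − 11h = 10:15 Galion Prefecture.

10:15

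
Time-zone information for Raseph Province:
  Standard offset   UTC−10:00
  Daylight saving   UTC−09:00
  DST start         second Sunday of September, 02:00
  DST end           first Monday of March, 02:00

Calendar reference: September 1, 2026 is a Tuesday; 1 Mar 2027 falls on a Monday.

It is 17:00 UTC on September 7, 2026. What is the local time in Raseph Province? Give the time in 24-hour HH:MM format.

1 September 2026 is a Tuesday, so the first Sunday is September 6 and the second is September 13.
1 March 2027 is a Monday, so the first Monday is March 1.
At the standard offset (UTC−10:00), 17:00 UTC − 10h = 07:00 Raseph Province standard time.
Daylight saving runs 13 September 2026 – 1 March 2027; the standard-time date in Raseph Province, September 7, 2026, is outside that window, so Raseph Province is on standard time at UTC−10:00.
17:00 UTC − 10h = 07:00 local.

07:00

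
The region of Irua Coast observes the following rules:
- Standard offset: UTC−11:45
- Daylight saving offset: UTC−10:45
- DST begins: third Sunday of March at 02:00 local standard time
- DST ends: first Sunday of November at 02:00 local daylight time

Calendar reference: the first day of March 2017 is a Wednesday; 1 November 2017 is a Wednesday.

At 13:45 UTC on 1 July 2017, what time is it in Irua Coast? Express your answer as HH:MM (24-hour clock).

1 March 2017 is a Wednesday, so the first Sunday is March 5 and the third is March 19.
1 November 2017 is a Wednesday, so the first Sunday is November 5.
At the standard offset (UTC−11:45), 13:45 UTC − 11h45m = 02:00 Irua Coast standard time.
The standard-time date in Irua Coast, 1 July 2017, lies within the daylight-saving period (19 March – 5 November), so Irua Coast is on daylight time, UTC−10:45.
13:45 UTC − 10h45m = 03:00 local.

03:00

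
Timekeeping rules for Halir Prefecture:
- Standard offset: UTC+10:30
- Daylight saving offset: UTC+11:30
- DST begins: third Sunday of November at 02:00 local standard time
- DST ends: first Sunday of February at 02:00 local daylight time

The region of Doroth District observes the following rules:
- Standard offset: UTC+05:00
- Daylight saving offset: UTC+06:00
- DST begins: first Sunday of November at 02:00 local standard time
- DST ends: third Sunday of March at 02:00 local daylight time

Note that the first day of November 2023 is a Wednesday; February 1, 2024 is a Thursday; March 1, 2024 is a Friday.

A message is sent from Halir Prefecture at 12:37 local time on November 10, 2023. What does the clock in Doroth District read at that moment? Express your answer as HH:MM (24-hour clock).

08:07

1 November 2023 is a Wednesday, so the first Sunday is November 5 and the third is November 19.
1 February 2024 is a Thursday, so the first Sunday is February 4.
November 10, 2023 is outside the daylight-saving period (19 November 2023 – 4 February 2024), so Halir Prefecture is on standard time, UTC+10:30.
12:37 Halir Prefecture − 10h30m = 02:07 UTC.
1 November 2023 is a Wednesday, so the first Sunday is November 5.
1 March 2024 is a Friday, so the first Sunday is March 3 and the third is March 17.
At the standard offset (UTC+05:00), 02:07 UTC + 5h = 07:07 Doroth District standard time.
The standard-time date in Doroth District, November 10, 2023, falls between 5 November 2023 and 17 March 2024, so daylight saving is in effect and Doroth District is at UTC+06:00.
02:07 UTC + 6h = 08:07 Doroth District.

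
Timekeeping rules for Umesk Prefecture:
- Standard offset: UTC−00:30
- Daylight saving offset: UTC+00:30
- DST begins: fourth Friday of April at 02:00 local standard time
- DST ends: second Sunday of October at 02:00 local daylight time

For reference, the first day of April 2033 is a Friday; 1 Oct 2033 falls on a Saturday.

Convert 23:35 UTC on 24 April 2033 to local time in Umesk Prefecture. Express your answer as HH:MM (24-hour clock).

00:05

1 April 2033 is a Friday, so the first Friday is April 1 and the fourth is April 22.
1 October 2033 is a Saturday, so the first Sunday is October 2 and the second is October 9.
At the standard offset (UTC−00:30), 23:35 UTC − 0h30m = 23:05 Umesk Prefecture standard time.
The standard-time date in Umesk Prefecture, 24 April 2033, lies within the daylight-saving period (22 April – 9 October), so Umesk Prefecture is on daylight time, UTC+00:30.
23:35 UTC + 0h30m = 00:05 local (rolling into the next day, 25 April 2033).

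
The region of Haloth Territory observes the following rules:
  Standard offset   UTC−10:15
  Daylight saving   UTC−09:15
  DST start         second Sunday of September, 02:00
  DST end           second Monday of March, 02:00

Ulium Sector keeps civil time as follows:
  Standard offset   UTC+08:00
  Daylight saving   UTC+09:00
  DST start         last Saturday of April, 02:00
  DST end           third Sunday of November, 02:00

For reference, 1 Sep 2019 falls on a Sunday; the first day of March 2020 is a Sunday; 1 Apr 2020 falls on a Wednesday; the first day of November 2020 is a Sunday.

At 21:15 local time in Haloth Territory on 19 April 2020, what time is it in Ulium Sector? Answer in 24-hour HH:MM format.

1 September 2019 is a Sunday, so the first Sunday is September 1 and the second is September 8.
1 March 2020 is a Sunday, so the first Monday is March 2 and the second is March 9.
19 April 2020 does not fall between 8 September 2019 and 9 March 2020, so daylight saving is not in effect and Haloth Territory is at UTC−10:15.
21:15 Haloth Territory + 10h15m = 07:30 UTC (rolling into the next day, 20 April 2020).
1 April 2020 is a Wednesday, so Saturdays fall on 4, 11, 18, 25; the last is April 25.
1 November 2020 is a Sunday, so the first Sunday is November 1 and the third is November 15.
At the standard offset (UTC+08:00), 07:30 UTC + 8h = 15:30 Ulium Sector standard time.
The standard-time date in Ulium Sector, 20 April 2020, does not fall between 25 April and 15 November, so daylight saving is not in effect and Ulium Sector is at UTC+08:00.
07:30 UTC + 8h = 15:30 Ulium Sector.

15:30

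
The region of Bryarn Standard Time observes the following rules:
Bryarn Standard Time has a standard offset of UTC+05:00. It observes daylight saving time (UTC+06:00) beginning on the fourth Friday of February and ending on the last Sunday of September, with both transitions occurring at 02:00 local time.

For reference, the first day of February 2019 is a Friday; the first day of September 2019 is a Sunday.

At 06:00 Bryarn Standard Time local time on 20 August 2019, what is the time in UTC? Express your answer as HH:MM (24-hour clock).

1 February 2019 is a Friday, so the first Friday is February 1 and the fourth is February 22.
1 September 2019 is a Sunday, so Sundays fall on 1, 8, 15, 22, 29; the last is September 29.
Daylight saving runs 22 February – 29 September; 20 August 2019 is inside that window, so Bryarn Standard Time is at UTC+06:00.
06:00 local − 6h = 00:00 UTC.

00:00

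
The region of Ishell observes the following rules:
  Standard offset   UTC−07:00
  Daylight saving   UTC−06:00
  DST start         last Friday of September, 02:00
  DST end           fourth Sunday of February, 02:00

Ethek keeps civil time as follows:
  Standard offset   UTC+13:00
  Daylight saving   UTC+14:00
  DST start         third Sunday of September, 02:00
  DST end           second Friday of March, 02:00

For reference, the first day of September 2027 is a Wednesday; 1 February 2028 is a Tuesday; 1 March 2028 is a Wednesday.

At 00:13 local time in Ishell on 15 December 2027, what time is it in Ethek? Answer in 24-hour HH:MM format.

1 September 2027 is a Wednesday, so Fridays fall on 3, 10, 17, 24; the last is September 24.
1 February 2028 is a Tuesday, so the first Sunday is February 6 and the fourth is February 27.
15 December 2027 lies within the daylight-saving period (24 September 2027 – 27 February 2028), so Ishell is on daylight time, UTC−06:00.
00:13 Ishell + 6h = 06:13 UTC.
1 September 2027 is a Wednesday, so the first Sunday is September 5 and the third is September 19.
1 March 2028 is a Wednesday, so the first Friday is March 3 and the second is March 10.
At the standard offset (UTC+13:00), 06:13 UTC + 13h = 19:13 Ethek standard time.
The standard-time date in Ethek, 15 December 2027, lies within the daylight-saving period (19 September 2027 – 10 March 2028), so Ethek is on daylight time, UTC+14:00.
06:13 UTC + 14h = 20:13 Ethek.

20:13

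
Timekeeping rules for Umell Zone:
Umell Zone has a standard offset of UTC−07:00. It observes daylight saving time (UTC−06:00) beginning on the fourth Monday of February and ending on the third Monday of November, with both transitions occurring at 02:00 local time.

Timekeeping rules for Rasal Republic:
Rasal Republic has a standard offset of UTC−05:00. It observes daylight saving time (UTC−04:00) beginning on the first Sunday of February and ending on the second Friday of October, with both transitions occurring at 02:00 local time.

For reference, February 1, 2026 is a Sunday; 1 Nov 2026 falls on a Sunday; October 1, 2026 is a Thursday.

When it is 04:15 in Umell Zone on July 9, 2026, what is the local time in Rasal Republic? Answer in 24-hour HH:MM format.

06:15

1 February 2026 is a Sunday, so the first Monday is February 2 and the fourth is February 23.
1 November 2026 is a Sunday, so the first Monday is November 2 and the third is November 16.
July 9, 2026 falls between 23 February and 16 November, so daylight saving is in effect and Umell Zone is at UTC−06:00.
04:15 Umell Zone + 6h = 10:15 UTC.
1 February 2026 is a Sunday, so the first Sunday is February 1.
1 October 2026 is a Thursday, so the first Friday is October 2 and the second is October 9.
At the standard offset (UTC−05:00), 10:15 UTC − 5h = 05:15 Rasal Republic standard time.
The standard-time date in Rasal Republic, July 9, 2026, lies within the daylight-saving period (1 February – 9 October), so Rasal Republic is on daylight time, UTC−04:00.
10:15 UTC − 4h = 06:15 Rasal Republic.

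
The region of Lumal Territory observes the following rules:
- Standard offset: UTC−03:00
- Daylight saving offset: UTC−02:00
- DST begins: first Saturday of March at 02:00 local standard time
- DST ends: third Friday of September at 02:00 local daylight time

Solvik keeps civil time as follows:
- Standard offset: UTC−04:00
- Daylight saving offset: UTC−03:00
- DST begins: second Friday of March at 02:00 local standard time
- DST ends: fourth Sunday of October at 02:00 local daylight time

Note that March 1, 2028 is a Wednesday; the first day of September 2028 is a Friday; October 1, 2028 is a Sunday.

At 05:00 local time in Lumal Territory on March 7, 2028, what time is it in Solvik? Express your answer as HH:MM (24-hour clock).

1 March 2028 is a Wednesday, so the first Saturday is March 4.
1 September 2028 is a Friday, so the first Friday is September 1 and the third is September 15.
March 7, 2028 falls between 4 March and 15 September, so daylight saving is in effect and Lumal Territory is at UTC−02:00.
05:00 Lumal Territory + 2h = 07:00 UTC.
1 March 2028 is a Wednesday, so the first Friday is March 3 and the second is March 10.
1 October 2028 is a Sunday, so the first Sunday is October 1 and the fourth is October 22.
At the standard offset (UTC−04:00), 07:00 UTC − 4h = 03:00 Solvik standard time.
The standard-time date in Solvik, March 7, 2028, is outside the daylight-saving period (10 March – 22 October), so Solvik is on standard time, UTC−04:00.
07:00 UTC − 4h = 03:00 Solvik.

03:00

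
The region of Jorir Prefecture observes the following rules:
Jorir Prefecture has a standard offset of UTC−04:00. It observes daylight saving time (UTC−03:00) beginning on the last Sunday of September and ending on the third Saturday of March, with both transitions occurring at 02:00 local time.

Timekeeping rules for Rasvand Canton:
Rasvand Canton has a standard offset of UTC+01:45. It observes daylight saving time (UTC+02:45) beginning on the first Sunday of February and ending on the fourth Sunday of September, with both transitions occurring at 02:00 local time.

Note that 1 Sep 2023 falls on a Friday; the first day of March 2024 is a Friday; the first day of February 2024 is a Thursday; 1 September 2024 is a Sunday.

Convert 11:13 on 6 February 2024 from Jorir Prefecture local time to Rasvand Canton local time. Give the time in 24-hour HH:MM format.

1 September 2023 is a Friday, so Sundays fall on 3, 10, 17, 24; the last is September 24.
1 March 2024 is a Friday, so the first Saturday is March 2 and the third is March 16.
6 February 2024 lies within the daylight-saving period (24 September 2023 – 16 March 2024), so Jorir Prefecture is on daylight time, UTC−03:00.
11:13 Jorir Prefecture + 3h = 14:13 UTC.
1 February 2024 is a Thursday, so the first Sunday is February 4.
1 September 2024 is a Sunday, so the first Sunday is September 1 and the fourth is September 22.
At the standard offset (UTC+01:45), 14:13 UTC + 1h45m = 15:58 Rasvand Canton standard time.
Daylight saving runs 4 February – 22 September; the standard-time date in Rasvand Canton, 6 February 2024, is inside that window, so Rasvand Canton is at UTC+02:45.
14:13 UTC + 2h45m = 16:58 Rasvand Canton.

16:58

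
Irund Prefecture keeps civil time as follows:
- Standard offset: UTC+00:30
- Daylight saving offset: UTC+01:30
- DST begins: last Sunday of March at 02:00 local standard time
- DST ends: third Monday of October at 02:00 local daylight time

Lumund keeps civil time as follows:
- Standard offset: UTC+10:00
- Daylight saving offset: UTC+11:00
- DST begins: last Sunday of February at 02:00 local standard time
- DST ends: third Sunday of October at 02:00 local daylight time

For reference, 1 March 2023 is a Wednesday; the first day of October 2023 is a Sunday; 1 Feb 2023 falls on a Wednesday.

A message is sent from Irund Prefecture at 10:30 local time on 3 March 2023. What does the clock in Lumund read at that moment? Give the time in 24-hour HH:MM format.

1 March 2023 is a Wednesday, so Sundays fall on 5, 12, 19, 26; the last is March 26.
1 October 2023 is a Sunday, so the first Monday is October 2 and the third is October 16.
Daylight saving runs 26 March – 16 October; 3 March 2023 is outside that window, so Irund Prefecture is on standard time at UTC+00:30.
10:30 Irund Prefecture − 0h30m = 10:00 UTC.
1 February 2023 is a Wednesday, so Sundays fall on 5, 12, 19, 26; the last is February 26.
1 October 2023 is a Sunday, so the first Sunday is October 1 and the third is October 15.
At the standard offset (UTC+10:00), 10:00 UTC + 10h = 20:00 Lumund standard time.
The standard-time date in Lumund, 3 March 2023, falls between 26 February and 15 October, so daylight saving is in effect and Lumund is at UTC+11:00.
10:00 UTC + 11h = 21:00 Lumund.

21:00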